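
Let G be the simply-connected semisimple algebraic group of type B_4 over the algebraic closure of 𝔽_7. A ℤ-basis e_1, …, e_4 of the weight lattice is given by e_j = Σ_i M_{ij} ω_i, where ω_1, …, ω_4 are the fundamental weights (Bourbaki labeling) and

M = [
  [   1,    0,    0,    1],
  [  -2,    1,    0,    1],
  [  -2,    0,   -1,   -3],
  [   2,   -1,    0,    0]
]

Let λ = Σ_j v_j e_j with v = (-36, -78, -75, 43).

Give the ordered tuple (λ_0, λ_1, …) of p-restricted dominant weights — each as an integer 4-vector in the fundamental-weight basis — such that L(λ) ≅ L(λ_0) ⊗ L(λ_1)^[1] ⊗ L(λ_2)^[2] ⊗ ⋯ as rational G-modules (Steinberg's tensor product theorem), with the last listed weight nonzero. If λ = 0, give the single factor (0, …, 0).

Converting to the ω-basis (c_i = row i of M dotted with v = (-36, -78, -75, 43)):
  c_1 = 1*-36 + 0*-78 + 0*-75 + 1*43 = 7
  c_2 = -2*-36 + 1*-78 + 0*-75 + 1*43 = 37
  c_3 = -2*-36 + 0*-78 + -1*-75 + -3*43 = 18
  c_4 = 2*-36 + -1*-78 + 0*-75 + 0*43 = 6
Base-7 expansion of each c_i:
  c_1 = 7 = 0·7^0 + 1·7^1
  c_2 = 37 = 2·7^0 + 5·7^1
  c_3 = 18 = 4·7^0 + 2·7^1
  c_4 = 6 = 6·7^0
Factor λ_0 = (0, 2, 4, 6)
Factor λ_1 = (1, 5, 2, 0)

((0, 2, 4, 6), (1, 5, 2, 0))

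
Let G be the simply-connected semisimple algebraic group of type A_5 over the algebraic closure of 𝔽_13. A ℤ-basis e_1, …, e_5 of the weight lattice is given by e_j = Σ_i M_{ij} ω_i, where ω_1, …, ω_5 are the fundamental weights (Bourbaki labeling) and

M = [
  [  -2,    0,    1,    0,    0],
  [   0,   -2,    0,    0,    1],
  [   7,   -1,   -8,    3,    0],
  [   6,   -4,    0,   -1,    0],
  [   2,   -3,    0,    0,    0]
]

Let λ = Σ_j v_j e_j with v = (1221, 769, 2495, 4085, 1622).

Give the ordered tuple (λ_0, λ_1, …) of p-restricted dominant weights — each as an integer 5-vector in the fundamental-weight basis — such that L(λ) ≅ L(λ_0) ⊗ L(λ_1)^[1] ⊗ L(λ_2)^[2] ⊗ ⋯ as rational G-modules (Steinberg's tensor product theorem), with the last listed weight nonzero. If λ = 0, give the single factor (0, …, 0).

In the fundamental-weight basis, λ has coordinates c = M·v (v = (1221, 769, 2495, 4085, 1622)):
  c_1 = -2*1221 + 0*769 + 1*2495 + 0*4085 + 0*1622 = 53
  c_2 = 0*1221 + -2*769 + 0*2495 + 0*4085 + 1*1622 = 84
  c_3 = 7*1221 + -1*769 + -8*2495 + 3*4085 + 0*1622 = 73
  c_4 = 6*1221 + -4*769 + 0*2495 + -1*4085 + 0*1622 = 165
  c_5 = 2*1221 + -3*769 + 0*2495 + 0*4085 + 0*1622 = 135
p = 13; digits c_i = Σ_j d_{ij}·13^j, 0 ≤ d_{ij} < 13:
  c_1 = 53 = 1·13^0 + 4·13^1
  c_2 = 84 = 6·13^0 + 6·13^1
  c_3 = 73 = 8·13^0 + 5·13^1
  c_4 = 165 = 9·13^0 + 12·13^1
  c_5 = 135 = 5·13^0 + 10·13^1
λ_0 = (1, 6, 8, 9, 5)
λ_1 = (4, 6, 5, 12, 10)

((1, 6, 8, 9, 5), (4, 6, 5, 12, 10))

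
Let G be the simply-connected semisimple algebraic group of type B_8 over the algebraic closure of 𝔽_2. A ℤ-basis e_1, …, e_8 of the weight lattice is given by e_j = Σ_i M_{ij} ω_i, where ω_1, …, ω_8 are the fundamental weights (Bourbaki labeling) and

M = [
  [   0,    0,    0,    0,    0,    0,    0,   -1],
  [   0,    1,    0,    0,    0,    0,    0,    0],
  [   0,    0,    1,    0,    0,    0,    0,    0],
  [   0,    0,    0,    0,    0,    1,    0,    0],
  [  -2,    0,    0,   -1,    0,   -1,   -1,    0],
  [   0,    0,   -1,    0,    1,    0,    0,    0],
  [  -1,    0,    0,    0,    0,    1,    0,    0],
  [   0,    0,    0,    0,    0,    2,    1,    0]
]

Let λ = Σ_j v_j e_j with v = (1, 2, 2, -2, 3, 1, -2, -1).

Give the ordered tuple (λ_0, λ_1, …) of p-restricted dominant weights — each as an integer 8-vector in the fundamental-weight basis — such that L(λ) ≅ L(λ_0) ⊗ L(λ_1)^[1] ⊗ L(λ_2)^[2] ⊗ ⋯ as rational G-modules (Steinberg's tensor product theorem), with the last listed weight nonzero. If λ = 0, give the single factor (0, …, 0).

((1, 0, 0, 1, 1, 1, 0, 0), (0, 1, 1, 0, 0, 0, 0, 0))

Change of basis e → ω: c = M·v where v = (1, 2, 2, -2, 3, 1, -2, -1):
  c_1 = 0·1 + 0·2 + 0·2 + (0)·(-2) + 0·3 + 0·1 + (0)·(-2) + (-1)·(-1) = 1
  c_2 = 0·1 + 1·2 + 0·2 + (0)·(-2) + 0·3 + 0·1 + (0)·(-2) + (0)·(-1) = 2
  c_3 = 0·1 + 0·2 + 1·2 + (0)·(-2) + 0·3 + 0·1 + (0)·(-2) + (0)·(-1) = 2
  c_4 = 0·1 + 0·2 + 0·2 + (0)·(-2) + 0·3 + 1·1 + (0)·(-2) + (0)·(-1) = 1
  c_5 = (-2)·(1) + 0·2 + 0·2 + (-1)·(-2) + 0·3 + (-1)·(1) + (-1)·(-2) + (0)·(-1) = 1
  c_6 = 0·1 + 0·2 + (-1)·(2) + (0)·(-2) + 1·3 + 0·1 + (0)·(-2) + (0)·(-1) = 1
  c_7 = (-1)·(1) + 0·2 + 0·2 + (0)·(-2) + 0·3 + 1·1 + (0)·(-2) + (0)·(-1) = 0
  c_8 = 0·1 + 0·2 + 0·2 + (0)·(-2) + 0·3 + 2·1 + (1)·(-2) + (0)·(-1) = 0
Base-2 expansion of each c_i:
  c_1 = 1 = 1·2^0
  c_2 = 2 = 0·2^0 + 1·2^1
  c_3 = 2 = 0·2^0 + 1·2^1
  c_4 = 1 = 1·2^0
  c_5 = 1 = 1·2^0
  c_6 = 1 = 1·2^0
  c_7 = 0
  c_8 = 0
λ_0 = (1, 0, 0, 1, 1, 1, 0, 0)
λ_1 = (0, 1, 1, 0, 0, 0, 0, 0)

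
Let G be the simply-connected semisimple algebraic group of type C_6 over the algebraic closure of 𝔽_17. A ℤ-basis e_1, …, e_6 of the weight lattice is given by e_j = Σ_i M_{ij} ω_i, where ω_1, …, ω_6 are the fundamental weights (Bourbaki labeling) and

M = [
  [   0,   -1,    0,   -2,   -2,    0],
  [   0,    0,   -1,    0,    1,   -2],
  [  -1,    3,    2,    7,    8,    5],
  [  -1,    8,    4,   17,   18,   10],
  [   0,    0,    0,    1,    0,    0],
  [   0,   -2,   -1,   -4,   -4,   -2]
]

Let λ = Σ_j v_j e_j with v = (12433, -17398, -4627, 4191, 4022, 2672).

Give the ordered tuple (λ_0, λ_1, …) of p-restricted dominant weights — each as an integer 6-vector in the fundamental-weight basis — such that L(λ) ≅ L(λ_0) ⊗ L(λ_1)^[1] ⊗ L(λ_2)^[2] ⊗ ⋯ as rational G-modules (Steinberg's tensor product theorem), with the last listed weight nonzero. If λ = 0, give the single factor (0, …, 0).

ω-coordinates c = M·v, v = (12433, -17398, -4627, 4191, 4022, 2672):
  c_1 = 0*12433 + -1*-17398 + 0*-4627 + -2*4191 + -2*4022 + 0*2672 = 972
  c_2 = 0*12433 + 0*-17398 + -1*-4627 + 0*4191 + 1*4022 + -2*2672 = 3305
  c_3 = -1*12433 + 3*-17398 + 2*-4627 + 7*4191 + 8*4022 + 5*2672 = 992
  c_4 = -1*12433 + 8*-17398 + 4*-4627 + 17*4191 + 18*4022 + 10*2672 = 238
  c_5 = 0*12433 + 0*-17398 + 0*-4627 + 1*4191 + 0*4022 + 0*2672 = 4191
  c_6 = 0*12433 + -2*-17398 + -1*-4627 + -4*4191 + -4*4022 + -2*2672 = 1227
Base-17 expansion of each c_i:
  c_1 = 972 = 3·17^0 + 6·17^1 + 3·17^2
  c_2 = 3305 = 7·17^0 + 7·17^1 + 11·17^2
  c_3 = 992 = 6·17^0 + 7·17^1 + 3·17^2
  c_4 = 238 = 0·17^0 + 14·17^1
  c_5 = 4191 = 9·17^0 + 8·17^1 + 14·17^2
  c_6 = 1227 = 3·17^0 + 4·17^1 + 4·17^2
p-restricted factor λ_0 = (3, 7, 6, 0, 9, 3)
p-restricted factor λ_1 = (6, 7, 7, 14, 8, 4)
p-restricted factor λ_2 = (3, 11, 3, 0, 14, 4)

((3, 7, 6, 0, 9, 3), (6, 7, 7, 14, 8, 4), (3, 11, 3, 0, 14, 4))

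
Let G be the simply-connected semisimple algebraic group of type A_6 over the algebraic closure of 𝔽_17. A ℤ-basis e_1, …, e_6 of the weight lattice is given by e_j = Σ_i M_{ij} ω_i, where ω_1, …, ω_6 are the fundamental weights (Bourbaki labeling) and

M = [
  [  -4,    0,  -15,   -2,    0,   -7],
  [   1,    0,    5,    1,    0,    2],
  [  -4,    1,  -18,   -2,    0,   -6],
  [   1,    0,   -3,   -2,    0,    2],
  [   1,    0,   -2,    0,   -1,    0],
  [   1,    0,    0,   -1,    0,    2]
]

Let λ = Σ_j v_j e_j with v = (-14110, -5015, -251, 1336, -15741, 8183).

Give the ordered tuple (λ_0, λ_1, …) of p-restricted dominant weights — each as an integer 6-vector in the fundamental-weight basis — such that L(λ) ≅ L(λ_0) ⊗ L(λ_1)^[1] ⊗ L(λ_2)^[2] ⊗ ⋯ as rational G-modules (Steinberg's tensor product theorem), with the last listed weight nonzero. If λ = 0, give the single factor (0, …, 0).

Converting to the ω-basis (c_i = row i of M dotted with v = (-14110, -5015, -251, 1336, -15741, 8183)):
  c_1 = -4*-14110 + 0*-5015 + -15*-251 + -2*1336 + 0*-15741 + -7*8183 = 252
  c_2 = 1*-14110 + 0*-5015 + 5*-251 + 1*1336 + 0*-15741 + 2*8183 = 2337
  c_3 = -4*-14110 + 1*-5015 + -18*-251 + -2*1336 + 0*-15741 + -6*8183 = 4173
  c_4 = 1*-14110 + 0*-5015 + -3*-251 + -2*1336 + 0*-15741 + 2*8183 = 337
  c_5 = 1*-14110 + 0*-5015 + -2*-251 + 0*1336 + -1*-15741 + 0*8183 = 2133
  c_6 = 1*-14110 + 0*-5015 + 0*-251 + -1*1336 + 0*-15741 + 2*8183 = 920
Writing each c_i in base p = 17:
  c_1 = 252 = 14·17^0 + 14·17^1
  c_2 = 2337 = 8·17^0 + 1·17^1 + 8·17^2
  c_3 = 4173 = 8·17^0 + 7·17^1 + 14·17^2
  c_4 = 337 = 14·17^0 + 2·17^1 + 1·17^2
  c_5 = 2133 = 8·17^0 + 6·17^1 + 7·17^2
  c_6 = 920 = 2·17^0 + 3·17^1 + 3·17^2
Factor λ_0 = (14, 8, 8, 14, 8, 2)
Factor λ_1 = (14, 1, 7, 2, 6, 3)
Factor λ_2 = (0, 8, 14, 1, 7, 3)

((14, 8, 8, 14, 8, 2), (14, 1, 7, 2, 6, 3), (0, 8, 14, 1, 7, 3))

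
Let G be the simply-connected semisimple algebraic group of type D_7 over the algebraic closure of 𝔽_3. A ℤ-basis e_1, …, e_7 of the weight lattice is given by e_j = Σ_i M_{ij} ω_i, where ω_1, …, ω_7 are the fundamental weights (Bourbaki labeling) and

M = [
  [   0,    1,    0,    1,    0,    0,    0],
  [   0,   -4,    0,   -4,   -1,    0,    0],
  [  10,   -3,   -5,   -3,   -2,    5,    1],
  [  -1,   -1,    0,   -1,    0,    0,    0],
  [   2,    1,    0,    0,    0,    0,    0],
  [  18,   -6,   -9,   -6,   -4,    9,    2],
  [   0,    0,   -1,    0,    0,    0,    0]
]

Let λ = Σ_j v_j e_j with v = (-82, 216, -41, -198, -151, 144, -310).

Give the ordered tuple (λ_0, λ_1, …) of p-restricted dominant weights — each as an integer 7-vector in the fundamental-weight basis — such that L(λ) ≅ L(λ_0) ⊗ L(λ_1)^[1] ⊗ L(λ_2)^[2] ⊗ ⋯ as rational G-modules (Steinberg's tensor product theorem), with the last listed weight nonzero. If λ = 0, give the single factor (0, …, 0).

In the fundamental-weight basis, λ has coordinates c = M·v (v = (-82, 216, -41, -198, -151, 144, -310)):
  c_1 = (0)·(-82) + 1·216 + (0)·(-41) + (1)·(-198) + (0)·(-151) + 0·144 + (0)·(-310) = 18
  c_2 = (0)·(-82) + (-4)·(216) + (0)·(-41) + (-4)·(-198) + (-1)·(-151) + 0·144 + (0)·(-310) = 79
  c_3 = (10)·(-82) + (-3)·(216) + (-5)·(-41) + (-3)·(-198) + (-2)·(-151) + 5·144 + (1)·(-310) = 43
  c_4 = (-1)·(-82) + (-1)·(216) + (0)·(-41) + (-1)·(-198) + (0)·(-151) + 0·144 + (0)·(-310) = 64
  c_5 = (2)·(-82) + 1·216 + (0)·(-41) + (0)·(-198) + (0)·(-151) + 0·144 + (0)·(-310) = 52
  c_6 = (18)·(-82) + (-6)·(216) + (-9)·(-41) + (-6)·(-198) + (-4)·(-151) + 9·144 + (2)·(-310) = 65
  c_7 = (0)·(-82) + 0·216 + (-1)·(-41) + (0)·(-198) + (0)·(-151) + 0·144 + (0)·(-310) = 41
Writing each c_i in base p = 3:
  c_1 = 18 = 0·3^0 + 0·3^1 + 2·3^2
  c_2 = 79 = 1·3^0 + 2·3^1 + 2·3^2 + 2·3^3
  c_3 = 43 = 1·3^0 + 2·3^1 + 1·3^2 + 1·3^3
  c_4 = 64 = 1·3^0 + 0·3^1 + 1·3^2 + 2·3^3
  c_5 = 52 = 1·3^0 + 2·3^1 + 2·3^2 + 1·3^3
  c_6 = 65 = 2·3^0 + 0·3^1 + 1·3^2 + 2·3^3
  c_7 = 41 = 2·3^0 + 1·3^1 + 1·3^2 + 1·3^3
Factor λ_0 = (0, 1, 1, 1, 1, 2, 2)
Factor λ_1 = (0, 2, 2, 0, 2, 0, 1)
Factor λ_2 = (2, 2, 1, 1, 2, 1, 1)
Factor λ_3 = (0, 2, 1, 2, 1, 2, 1)

((0, 1, 1, 1, 1, 2, 2), (0, 2, 2, 0, 2, 0, 1), (2, 2, 1, 1, 2, 1, 1), (0, 2, 1, 2, 1, 2, 1))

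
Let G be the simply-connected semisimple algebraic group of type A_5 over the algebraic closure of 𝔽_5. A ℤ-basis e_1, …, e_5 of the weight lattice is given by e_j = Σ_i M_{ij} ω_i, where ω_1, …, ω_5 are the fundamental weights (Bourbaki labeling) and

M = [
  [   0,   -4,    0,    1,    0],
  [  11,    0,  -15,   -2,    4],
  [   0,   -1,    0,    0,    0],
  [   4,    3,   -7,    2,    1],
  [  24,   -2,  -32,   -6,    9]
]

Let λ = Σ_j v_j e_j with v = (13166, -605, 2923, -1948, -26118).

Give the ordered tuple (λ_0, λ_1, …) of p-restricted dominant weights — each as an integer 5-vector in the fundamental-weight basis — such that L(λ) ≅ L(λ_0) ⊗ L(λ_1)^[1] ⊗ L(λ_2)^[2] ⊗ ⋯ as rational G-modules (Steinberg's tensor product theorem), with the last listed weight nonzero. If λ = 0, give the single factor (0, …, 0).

Converting to the ω-basis (c_i = row i of M dotted with v = (13166, -605, 2923, -1948, -26118)):
  c_1 = 0*13166 + -4*-605 + 0*2923 + 1*-1948 + 0*-26118 = 472
  c_2 = 11*13166 + 0*-605 + -15*2923 + -2*-1948 + 4*-26118 = 405
  c_3 = 0*13166 + -1*-605 + 0*2923 + 0*-1948 + 0*-26118 = 605
  c_4 = 4*13166 + 3*-605 + -7*2923 + 2*-1948 + 1*-26118 = 374
  c_5 = 24*13166 + -2*-605 + -32*2923 + -6*-1948 + 9*-26118 = 284
Writing each c_i in base p = 5:
  c_1 = 472 = 2·5^0 + 4·5^1 + 3·5^2 + 3·5^3
  c_2 = 405 = 0·5^0 + 1·5^1 + 1·5^2 + 3·5^3
  c_3 = 605 = 0·5^0 + 1·5^1 + 4·5^2 + 4·5^3
  c_4 = 374 = 4·5^0 + 4·5^1 + 4·5^2 + 2·5^3
  c_5 = 284 = 4·5^0 + 1·5^1 + 1·5^2 + 2·5^3
λ_0 = (2, 0, 0, 4, 4)
λ_1 = (4, 1, 1, 4, 1)
λ_2 = (3, 1, 4, 4, 1)
λ_3 = (3, 3, 4, 2, 2)

((2, 0, 0, 4, 4), (4, 1, 1, 4, 1), (3, 1, 4, 4, 1), (3, 3, 4, 2, 2))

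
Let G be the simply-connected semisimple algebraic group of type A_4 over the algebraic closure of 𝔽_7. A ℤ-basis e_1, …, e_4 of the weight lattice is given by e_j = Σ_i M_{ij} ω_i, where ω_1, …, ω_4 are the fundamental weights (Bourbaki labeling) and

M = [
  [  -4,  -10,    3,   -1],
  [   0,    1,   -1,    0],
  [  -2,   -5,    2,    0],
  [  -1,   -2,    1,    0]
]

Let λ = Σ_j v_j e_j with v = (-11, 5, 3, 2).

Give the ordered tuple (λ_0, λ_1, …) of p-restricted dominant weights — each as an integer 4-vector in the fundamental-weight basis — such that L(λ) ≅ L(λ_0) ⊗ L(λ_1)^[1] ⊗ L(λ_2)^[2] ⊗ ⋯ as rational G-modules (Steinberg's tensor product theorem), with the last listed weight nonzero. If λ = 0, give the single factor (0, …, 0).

ω-coordinates c = M·v, v = (-11, 5, 3, 2):
  c_1 = (-4)·(-11) + (-10)·(5) + 3·3 + (-1)·(2) = 1
  c_2 = (0)·(-11) + 1·5 + (-1)·(3) + 0·2 = 2
  c_3 = (-2)·(-11) + (-5)·(5) + 2·3 + 0·2 = 3
  c_4 = (-1)·(-11) + (-2)·(5) + 1·3 + 0·2 = 4
Base-7 expansion of each c_i:
  c_1 = 1 = 1·7^0
  c_2 = 2 = 2·7^0
  c_3 = 3 = 3·7^0
  c_4 = 4 = 4·7^0
p-restricted factor λ_0 = (1, 2, 3, 4)

((1, 2, 3, 4),)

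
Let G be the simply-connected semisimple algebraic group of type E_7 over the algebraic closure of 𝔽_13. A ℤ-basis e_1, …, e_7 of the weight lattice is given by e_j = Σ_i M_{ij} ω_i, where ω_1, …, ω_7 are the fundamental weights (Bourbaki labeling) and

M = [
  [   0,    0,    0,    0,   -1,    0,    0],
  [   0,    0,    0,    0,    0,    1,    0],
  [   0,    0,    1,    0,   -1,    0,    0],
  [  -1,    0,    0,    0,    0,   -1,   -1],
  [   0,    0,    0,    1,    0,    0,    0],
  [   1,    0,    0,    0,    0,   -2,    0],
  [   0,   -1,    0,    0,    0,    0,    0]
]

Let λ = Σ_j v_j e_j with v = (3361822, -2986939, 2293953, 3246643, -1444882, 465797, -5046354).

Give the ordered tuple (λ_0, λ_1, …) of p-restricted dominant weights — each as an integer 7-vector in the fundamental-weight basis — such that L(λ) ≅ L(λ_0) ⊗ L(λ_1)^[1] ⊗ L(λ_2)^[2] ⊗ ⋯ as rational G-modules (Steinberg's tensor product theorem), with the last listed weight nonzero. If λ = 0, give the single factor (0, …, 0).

((10, 7, 9, 11, 10, 8, 7), (7, 2, 3, 5, 11, 0, 2), (8, 0, 10, 9, 9, 2, 7), (7, 4, 11, 8, 8, 1, 7), (11, 3, 0, 3, 9, 7, 0), (3, 1, 10, 3, 8, 6, 8))

Converting to the ω-basis (c_i = row i of M dotted with v = (3361822, -2986939, 2293953, 3246643, -1444882, 465797, -5046354)):
  c_1 = 0·3361822 + (0)·(-2986939) + 0·2293953 + 0·3246643 + (-1)·(-1444882) + 0·465797 + (0)·(-5046354) = 1444882
  c_2 = 0·3361822 + (0)·(-2986939) + 0·2293953 + 0·3246643 + (0)·(-1444882) + 1·465797 + (0)·(-5046354) = 465797
  c_3 = 0·3361822 + (0)·(-2986939) + 1·2293953 + 0·3246643 + (-1)·(-1444882) + 0·465797 + (0)·(-5046354) = 3738835
  c_4 = (-1)·(3361822) + (0)·(-2986939) + 0·2293953 + 0·3246643 + (0)·(-1444882) + (-1)·(465797) + (-1)·(-5046354) = 1218735
  c_5 = 0·3361822 + (0)·(-2986939) + 0·2293953 + 1·3246643 + (0)·(-1444882) + 0·465797 + (0)·(-5046354) = 3246643
  c_6 = 1·3361822 + (0)·(-2986939) + 0·2293953 + 0·3246643 + (0)·(-1444882) + (-2)·(465797) + (0)·(-5046354) = 2430228
  c_7 = 0·3361822 + (-1)·(-2986939) + 0·2293953 + 0·3246643 + (0)·(-1444882) + 0·465797 + (0)·(-5046354) = 2986939
Expand coordinatewise in base 13:
  c_1 = 1444882 = 10·13^0 + 7·13^1 + 8·13^2 + 7·13^3 + 11·13^4 + 3·13^5
  c_2 = 465797 = 7·13^0 + 2·13^1 + 0·13^2 + 4·13^3 + 3·13^4 + 1·13^5
  c_3 = 3738835 = 9·13^0 + 3·13^1 + 10·13^2 + 11·13^3 + 0·13^4 + 10·13^5
  c_4 = 1218735 = 11·13^0 + 5·13^1 + 9·13^2 + 8·13^3 + 3·13^4 + 3·13^5
  c_5 = 3246643 = 10·13^0 + 11·13^1 + 9·13^2 + 8·13^3 + 9·13^4 + 8·13^5
  c_6 = 2430228 = 8·13^0 + 0·13^1 + 2·13^2 + 1·13^3 + 7·13^4 + 6·13^5
  c_7 = 2986939 = 7·13^0 + 2·13^1 + 7·13^2 + 7·13^3 + 0·13^4 + 8·13^5
λ_0 = (10, 7, 9, 11, 10, 8, 7)
λ_1 = (7, 2, 3, 5, 11, 0, 2)
λ_2 = (8, 0, 10, 9, 9, 2, 7)
λ_3 = (7, 4, 11, 8, 8, 1, 7)
λ_4 = (11, 3, 0, 3, 9, 7, 0)
λ_5 = (3, 1, 10, 3, 8, 6, 8)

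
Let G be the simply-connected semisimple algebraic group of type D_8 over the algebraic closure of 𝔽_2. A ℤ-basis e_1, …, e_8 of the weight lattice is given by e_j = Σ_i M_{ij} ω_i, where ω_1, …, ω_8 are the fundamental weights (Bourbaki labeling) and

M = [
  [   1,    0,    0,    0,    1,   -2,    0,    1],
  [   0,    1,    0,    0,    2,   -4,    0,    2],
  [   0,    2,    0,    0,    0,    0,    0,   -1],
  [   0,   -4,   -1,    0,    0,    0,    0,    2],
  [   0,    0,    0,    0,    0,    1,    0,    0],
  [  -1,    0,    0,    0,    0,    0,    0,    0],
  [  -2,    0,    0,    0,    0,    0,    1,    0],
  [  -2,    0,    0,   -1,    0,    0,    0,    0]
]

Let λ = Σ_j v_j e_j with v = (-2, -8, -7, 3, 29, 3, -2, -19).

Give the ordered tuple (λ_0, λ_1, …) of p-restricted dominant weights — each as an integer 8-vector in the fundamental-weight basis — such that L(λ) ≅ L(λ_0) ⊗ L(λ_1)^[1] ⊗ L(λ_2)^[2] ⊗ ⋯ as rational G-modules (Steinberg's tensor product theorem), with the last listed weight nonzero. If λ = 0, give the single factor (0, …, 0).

Converting to the ω-basis (c_i = row i of M dotted with v = (-2, -8, -7, 3, 29, 3, -2, -19)):
  c_1 = (1)·(-2) + (0)·(-8) + (0)·(-7) + (0)·(3) + (1)·(29) + (-2)·(3) + (0)·(-2) + (1)·(-19) = 2
  c_2 = (0)·(-2) + (1)·(-8) + (0)·(-7) + (0)·(3) + (2)·(29) + (-4)·(3) + (0)·(-2) + (2)·(-19) = 0
  c_3 = (0)·(-2) + (2)·(-8) + (0)·(-7) + (0)·(3) + (0)·(29) + (0)·(3) + (0)·(-2) + (-1)·(-19) = 3
  c_4 = (0)·(-2) + (-4)·(-8) + (-1)·(-7) + (0)·(3) + (0)·(29) + (0)·(3) + (0)·(-2) + (2)·(-19) = 1
  c_5 = (0)·(-2) + (0)·(-8) + (0)·(-7) + (0)·(3) + (0)·(29) + (1)·(3) + (0)·(-2) + (0)·(-19) = 3
  c_6 = (-1)·(-2) + (0)·(-8) + (0)·(-7) + (0)·(3) + (0)·(29) + (0)·(3) + (0)·(-2) + (0)·(-19) = 2
  c_7 = (-2)·(-2) + (0)·(-8) + (0)·(-7) + (0)·(3) + (0)·(29) + (0)·(3) + (1)·(-2) + (0)·(-19) = 2
  c_8 = (-2)·(-2) + (0)·(-8) + (0)·(-7) + (-1)·(3) + (0)·(29) + (0)·(3) + (0)·(-2) + (0)·(-19) = 1
Expand coordinatewise in base 2:
  c_1 = 2 = 0·2^0 + 1·2^1
  c_2 = 0
  c_3 = 3 = 1·2^0 + 1·2^1
  c_4 = 1 = 1·2^0
  c_5 = 3 = 1·2^0 + 1·2^1
  c_6 = 2 = 0·2^0 + 1·2^1
  c_7 = 2 = 0·2^0 + 1·2^1
  c_8 = 1 = 1·2^0
p-restricted factor λ_0 = (0, 0, 1, 1, 1, 0, 0, 1)
p-restricted factor λ_1 = (1, 0, 1, 0, 1, 1, 1, 0)

((0, 0, 1, 1, 1, 0, 0, 1), (1, 0, 1, 0, 1, 1, 1, 0))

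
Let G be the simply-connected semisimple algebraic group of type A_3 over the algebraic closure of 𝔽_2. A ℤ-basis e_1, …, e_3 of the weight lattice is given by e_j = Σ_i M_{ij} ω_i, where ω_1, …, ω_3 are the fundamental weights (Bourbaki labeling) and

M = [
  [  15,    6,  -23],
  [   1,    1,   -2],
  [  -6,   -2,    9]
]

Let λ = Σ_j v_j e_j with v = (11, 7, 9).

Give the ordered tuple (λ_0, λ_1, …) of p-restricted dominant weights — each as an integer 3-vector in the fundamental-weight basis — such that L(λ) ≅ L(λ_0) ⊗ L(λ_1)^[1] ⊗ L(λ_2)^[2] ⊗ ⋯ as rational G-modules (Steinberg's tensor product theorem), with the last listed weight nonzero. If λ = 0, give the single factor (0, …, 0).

((0, 0, 1),)

Converting to the ω-basis (c_i = row i of M dotted with v = (11, 7, 9)):
  c_1 = 15·11 + 6·7 + (-23)·(9) = 0
  c_2 = 1·11 + 1·7 + (-2)·(9) = 0
  c_3 = (-6)·(11) + (-2)·(7) + 9·9 = 1
p = 2; digits c_i = Σ_j d_{ij}·2^j, 0 ≤ d_{ij} < 2:
  c_1 = 0
  c_2 = 0
  c_3 = 1 = 1·2^0
Factor λ_0 = (0, 0, 1)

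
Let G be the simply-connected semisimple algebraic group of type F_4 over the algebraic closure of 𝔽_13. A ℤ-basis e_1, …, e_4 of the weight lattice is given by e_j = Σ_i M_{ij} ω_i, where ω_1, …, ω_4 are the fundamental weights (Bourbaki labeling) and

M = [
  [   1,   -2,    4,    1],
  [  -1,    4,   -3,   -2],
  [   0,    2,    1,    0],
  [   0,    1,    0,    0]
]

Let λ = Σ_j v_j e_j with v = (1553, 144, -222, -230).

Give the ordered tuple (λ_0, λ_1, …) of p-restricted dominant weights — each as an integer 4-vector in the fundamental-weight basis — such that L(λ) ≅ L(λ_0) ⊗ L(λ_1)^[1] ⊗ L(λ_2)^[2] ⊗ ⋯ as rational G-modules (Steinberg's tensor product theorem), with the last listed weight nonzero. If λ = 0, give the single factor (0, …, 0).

Change of basis e → ω: c = M·v where v = (1553, 144, -222, -230):
  c_1 = (1)·(1553) + (-2)·(144) + (4)·(-222) + (1)·(-230) = 147
  c_2 = (-1)·(1553) + (4)·(144) + (-3)·(-222) + (-2)·(-230) = 149
  c_3 = (0)·(1553) + (2)·(144) + (1)·(-222) + (0)·(-230) = 66
  c_4 = (0)·(1553) + (1)·(144) + (0)·(-222) + (0)·(-230) = 144
Base-13 expansion of each c_i:
  c_1 = 147 = 4·13^0 + 11·13^1
  c_2 = 149 = 6·13^0 + 11·13^1
  c_3 = 66 = 1·13^0 + 5·13^1
  c_4 = 144 = 1·13^0 + 11·13^1
Factor λ_0 = (4, 6, 1, 1)
Factor λ_1 = (11, 11, 5, 11)

((4, 6, 1, 1), (11, 11, 5, 11))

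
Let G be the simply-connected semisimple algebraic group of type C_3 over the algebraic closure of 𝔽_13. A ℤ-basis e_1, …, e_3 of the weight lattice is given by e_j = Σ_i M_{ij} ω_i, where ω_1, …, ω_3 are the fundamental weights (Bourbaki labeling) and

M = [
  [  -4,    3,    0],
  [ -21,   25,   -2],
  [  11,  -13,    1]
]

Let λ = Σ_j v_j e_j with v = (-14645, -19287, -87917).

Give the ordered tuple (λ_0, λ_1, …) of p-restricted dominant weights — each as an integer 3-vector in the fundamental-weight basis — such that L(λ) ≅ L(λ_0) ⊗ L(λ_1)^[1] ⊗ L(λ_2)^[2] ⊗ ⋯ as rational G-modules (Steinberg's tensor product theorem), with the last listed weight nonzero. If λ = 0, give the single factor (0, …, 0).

Compute c_i = Σ_j M_{ij} v_j with v = (-14645, -19287, -87917):
  c_1 = (-4)·(-14645) + (3)·(-19287) + (0)·(-87917) = 719
  c_2 = (-21)·(-14645) + (25)·(-19287) + (-2)·(-87917) = 1204
  c_3 = (11)·(-14645) + (-13)·(-19287) + (1)·(-87917) = 1719
p = 13; digits c_i = Σ_j d_{ij}·13^j, 0 ≤ d_{ij} < 13:
  c_1 = 719 = 4·13^0 + 3·13^1 + 4·13^2
  c_2 = 1204 = 8·13^0 + 1·13^1 + 7·13^2
  c_3 = 1719 = 3·13^0 + 2·13^1 + 10·13^2
λ_0 = (4, 8, 3)
λ_1 = (3, 1, 2)
λ_2 = (4, 7, 10)

((4, 8, 3), (3, 1, 2), (4, 7, 10))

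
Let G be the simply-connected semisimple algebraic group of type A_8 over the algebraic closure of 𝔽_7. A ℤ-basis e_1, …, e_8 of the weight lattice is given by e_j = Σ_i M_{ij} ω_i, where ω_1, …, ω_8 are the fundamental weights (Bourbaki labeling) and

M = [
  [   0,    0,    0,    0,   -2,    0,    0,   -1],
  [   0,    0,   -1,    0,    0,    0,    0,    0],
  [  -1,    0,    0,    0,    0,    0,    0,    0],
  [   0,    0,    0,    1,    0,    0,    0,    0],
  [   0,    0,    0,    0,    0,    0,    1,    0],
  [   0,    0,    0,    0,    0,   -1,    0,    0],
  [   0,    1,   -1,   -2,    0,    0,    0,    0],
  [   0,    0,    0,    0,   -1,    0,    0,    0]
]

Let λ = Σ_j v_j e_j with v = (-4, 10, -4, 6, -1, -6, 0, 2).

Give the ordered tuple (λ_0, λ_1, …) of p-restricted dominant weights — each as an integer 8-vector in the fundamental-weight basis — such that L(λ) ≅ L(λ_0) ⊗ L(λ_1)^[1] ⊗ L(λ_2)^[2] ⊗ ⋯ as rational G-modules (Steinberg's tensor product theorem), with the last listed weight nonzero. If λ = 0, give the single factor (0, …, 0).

In the fundamental-weight basis, λ has coordinates c = M·v (v = (-4, 10, -4, 6, -1, -6, 0, 2)):
  c_1 = 0*-4 + 0*10 + 0*-4 + 0*6 + -2*-1 + 0*-6 + 0*0 + -1*2 = 0
  c_2 = 0*-4 + 0*10 + -1*-4 + 0*6 + 0*-1 + 0*-6 + 0*0 + 0*2 = 4
  c_3 = -1*-4 + 0*10 + 0*-4 + 0*6 + 0*-1 + 0*-6 + 0*0 + 0*2 = 4
  c_4 = 0*-4 + 0*10 + 0*-4 + 1*6 + 0*-1 + 0*-6 + 0*0 + 0*2 = 6
  c_5 = 0*-4 + 0*10 + 0*-4 + 0*6 + 0*-1 + 0*-6 + 1*0 + 0*2 = 0
  c_6 = 0*-4 + 0*10 + 0*-4 + 0*6 + 0*-1 + -1*-6 + 0*0 + 0*2 = 6
  c_7 = 0*-4 + 1*10 + -1*-4 + -2*6 + 0*-1 + 0*-6 + 0*0 + 0*2 = 2
  c_8 = 0*-4 + 0*10 + 0*-4 + 0*6 + -1*-1 + 0*-6 + 0*0 + 0*2 = 1
Base-7 expansion of each c_i:
  c_1 = 0
  c_2 = 4 = 4·7^0
  c_3 = 4 = 4·7^0
  c_4 = 6 = 6·7^0
  c_5 = 0
  c_6 = 6 = 6·7^0
  c_7 = 2 = 2·7^0
  c_8 = 1 = 1·7^0
Factor λ_0 = (0, 4, 4, 6, 0, 6, 2, 1)

((0, 4, 4, 6, 0, 6, 2, 1),)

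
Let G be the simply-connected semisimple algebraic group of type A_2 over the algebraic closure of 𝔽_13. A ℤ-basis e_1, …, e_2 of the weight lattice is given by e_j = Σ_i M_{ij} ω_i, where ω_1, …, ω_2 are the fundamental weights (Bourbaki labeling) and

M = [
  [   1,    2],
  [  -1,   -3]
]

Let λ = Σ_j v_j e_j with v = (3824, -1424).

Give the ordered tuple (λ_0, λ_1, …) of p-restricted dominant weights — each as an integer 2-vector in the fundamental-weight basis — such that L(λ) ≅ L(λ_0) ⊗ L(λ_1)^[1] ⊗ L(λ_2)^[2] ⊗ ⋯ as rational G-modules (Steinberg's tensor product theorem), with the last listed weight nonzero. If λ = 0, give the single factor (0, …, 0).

ω-coordinates c = M·v, v = (3824, -1424):
  c_1 = 1*3824 + 2*-1424 = 976
  c_2 = -1*3824 + -3*-1424 = 448
Writing each c_i in base p = 13:
  c_1 = 976 = 1·13^0 + 10·13^1 + 5·13^2
  c_2 = 448 = 6·13^0 + 8·13^1 + 2·13^2
p-restricted factor λ_0 = (1, 6)
p-restricted factor λ_1 = (10, 8)
p-restricted factor λ_2 = (5, 2)

((1, 6), (10, 8), (5, 2))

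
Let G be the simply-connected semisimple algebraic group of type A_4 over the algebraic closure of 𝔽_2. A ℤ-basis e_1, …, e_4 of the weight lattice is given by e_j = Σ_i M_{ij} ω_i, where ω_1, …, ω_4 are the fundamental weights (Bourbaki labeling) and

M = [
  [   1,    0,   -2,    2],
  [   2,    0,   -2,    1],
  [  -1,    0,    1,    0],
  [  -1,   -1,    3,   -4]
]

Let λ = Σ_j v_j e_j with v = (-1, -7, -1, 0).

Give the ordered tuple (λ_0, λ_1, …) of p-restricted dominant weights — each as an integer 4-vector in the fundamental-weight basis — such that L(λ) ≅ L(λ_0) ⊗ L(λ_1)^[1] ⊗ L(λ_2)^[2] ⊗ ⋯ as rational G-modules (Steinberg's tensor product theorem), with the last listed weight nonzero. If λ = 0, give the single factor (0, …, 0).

In the fundamental-weight basis, λ has coordinates c = M·v (v = (-1, -7, -1, 0)):
  c_1 = (1)·(-1) + (0)·(-7) + (-2)·(-1) + 2·0 = 1
  c_2 = (2)·(-1) + (0)·(-7) + (-2)·(-1) + 1·0 = 0
  c_3 = (-1)·(-1) + (0)·(-7) + (1)·(-1) + 0·0 = 0
  c_4 = (-1)·(-1) + (-1)·(-7) + (3)·(-1) + (-4)·(0) = 5
Writing each c_i in base p = 2:
  c_1 = 1 = 1·2^0
  c_2 = 0
  c_3 = 0
  c_4 = 5 = 1·2^0 + 0·2^1 + 1·2^2
Factor λ_0 = (1, 0, 0, 1)
Factor λ_1 = (0, 0, 0, 0)
Factor λ_2 = (0, 0, 0, 1)

((1, 0, 0, 1), (0, 0, 0, 0), (0, 0, 0, 1))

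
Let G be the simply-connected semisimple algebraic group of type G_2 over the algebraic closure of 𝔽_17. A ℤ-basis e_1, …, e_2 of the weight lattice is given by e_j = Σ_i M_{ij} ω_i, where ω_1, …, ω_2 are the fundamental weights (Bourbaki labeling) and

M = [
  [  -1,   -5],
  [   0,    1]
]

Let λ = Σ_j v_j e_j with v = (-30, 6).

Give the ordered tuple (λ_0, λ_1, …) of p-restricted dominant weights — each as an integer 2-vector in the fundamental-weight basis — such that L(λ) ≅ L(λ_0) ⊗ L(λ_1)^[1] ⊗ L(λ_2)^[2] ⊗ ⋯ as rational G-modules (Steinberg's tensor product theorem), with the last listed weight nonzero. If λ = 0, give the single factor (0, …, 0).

((0, 6),)

In the fundamental-weight basis, λ has coordinates c = M·v (v = (-30, 6)):
  c_1 = (-1)·(-30) + (-5)·(6) = 0
  c_2 = (0)·(-30) + 1·6 = 6
Writing each c_i in base p = 17:
  c_1 = 0
  c_2 = 6 = 6·17^0
p-restricted factor λ_0 = (0, 6)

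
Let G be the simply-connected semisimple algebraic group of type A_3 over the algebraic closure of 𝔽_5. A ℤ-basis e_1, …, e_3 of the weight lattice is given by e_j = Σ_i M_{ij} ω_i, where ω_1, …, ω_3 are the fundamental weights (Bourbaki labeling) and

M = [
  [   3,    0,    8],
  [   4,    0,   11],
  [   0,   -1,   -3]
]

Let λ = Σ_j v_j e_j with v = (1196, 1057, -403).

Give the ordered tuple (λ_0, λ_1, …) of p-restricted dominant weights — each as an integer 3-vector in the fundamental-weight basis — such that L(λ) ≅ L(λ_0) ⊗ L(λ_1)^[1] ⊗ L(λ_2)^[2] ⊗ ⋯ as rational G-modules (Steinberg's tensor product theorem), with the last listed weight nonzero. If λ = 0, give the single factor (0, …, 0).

Converting to the ω-basis (c_i = row i of M dotted with v = (1196, 1057, -403)):
  c_1 = (3)·(1196) + (0)·(1057) + (8)·(-403) = 364
  c_2 = (4)·(1196) + (0)·(1057) + (11)·(-403) = 351
  c_3 = (0)·(1196) + (-1)·(1057) + (-3)·(-403) = 152
p = 5; digits c_i = Σ_j d_{ij}·5^j, 0 ≤ d_{ij} < 5:
  c_1 = 364 = 4·5^0 + 2·5^1 + 4·5^2 + 2·5^3
  c_2 = 351 = 1·5^0 + 0·5^1 + 4·5^2 + 2·5^3
  c_3 = 152 = 2·5^0 + 0·5^1 + 1·5^2 + 1·5^3
Factor λ_0 = (4, 1, 2)
Factor λ_1 = (2, 0, 0)
Factor λ_2 = (4, 4, 1)
Factor λ_3 = (2, 2, 1)

((4, 1, 2), (2, 0, 0), (4, 4, 1), (2, 2, 1))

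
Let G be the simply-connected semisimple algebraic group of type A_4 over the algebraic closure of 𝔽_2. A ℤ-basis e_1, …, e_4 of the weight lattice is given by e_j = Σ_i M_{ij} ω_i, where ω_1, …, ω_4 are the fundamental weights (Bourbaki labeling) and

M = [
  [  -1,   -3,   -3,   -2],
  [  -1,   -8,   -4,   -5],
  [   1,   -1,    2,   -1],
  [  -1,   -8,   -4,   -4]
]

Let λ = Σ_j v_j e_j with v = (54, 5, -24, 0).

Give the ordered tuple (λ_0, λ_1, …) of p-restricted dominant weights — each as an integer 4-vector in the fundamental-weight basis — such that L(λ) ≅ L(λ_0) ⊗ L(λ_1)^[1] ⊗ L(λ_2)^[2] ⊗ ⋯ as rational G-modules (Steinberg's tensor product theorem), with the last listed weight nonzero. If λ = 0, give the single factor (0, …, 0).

((1, 0, 1, 0), (1, 1, 0, 1))

Converting to the ω-basis (c_i = row i of M dotted with v = (54, 5, -24, 0)):
  c_1 = -1*54 + -3*5 + -3*-24 + -2*0 = 3
  c_2 = -1*54 + -8*5 + -4*-24 + -5*0 = 2
  c_3 = 1*54 + -1*5 + 2*-24 + -1*0 = 1
  c_4 = -1*54 + -8*5 + -4*-24 + -4*0 = 2
p = 2; digits c_i = Σ_j d_{ij}·2^j, 0 ≤ d_{ij} < 2:
  c_1 = 3 = 1·2^0 + 1·2^1
  c_2 = 2 = 0·2^0 + 1·2^1
  c_3 = 1 = 1·2^0
  c_4 = 2 = 0·2^0 + 1·2^1
λ_0 = (1, 0, 1, 0)
λ_1 = (1, 1, 0, 1)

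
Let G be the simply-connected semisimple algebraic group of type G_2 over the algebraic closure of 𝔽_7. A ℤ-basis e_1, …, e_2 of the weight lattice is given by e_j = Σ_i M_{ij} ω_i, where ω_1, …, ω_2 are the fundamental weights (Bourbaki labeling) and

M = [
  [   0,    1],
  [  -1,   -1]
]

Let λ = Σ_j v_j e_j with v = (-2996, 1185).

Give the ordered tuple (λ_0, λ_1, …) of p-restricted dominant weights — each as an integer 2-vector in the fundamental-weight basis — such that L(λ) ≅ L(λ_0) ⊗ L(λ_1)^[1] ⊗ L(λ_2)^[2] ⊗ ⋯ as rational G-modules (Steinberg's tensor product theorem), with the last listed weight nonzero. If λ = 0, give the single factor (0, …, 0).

Compute c_i = Σ_j M_{ij} v_j with v = (-2996, 1185):
  c_1 = (0)·(-2996) + 1·1185 = 1185
  c_2 = (-1)·(-2996) + (-1)·(1185) = 1811
Writing each c_i in base p = 7:
  c_1 = 1185 = 2·7^0 + 1·7^1 + 3·7^2 + 3·7^3
  c_2 = 1811 = 5·7^0 + 6·7^1 + 1·7^2 + 5·7^3
Factor λ_0 = (2, 5)
Factor λ_1 = (1, 6)
Factor λ_2 = (3, 1)
Factor λ_3 = (3, 5)

((2, 5), (1, 6), (3, 1), (3, 5))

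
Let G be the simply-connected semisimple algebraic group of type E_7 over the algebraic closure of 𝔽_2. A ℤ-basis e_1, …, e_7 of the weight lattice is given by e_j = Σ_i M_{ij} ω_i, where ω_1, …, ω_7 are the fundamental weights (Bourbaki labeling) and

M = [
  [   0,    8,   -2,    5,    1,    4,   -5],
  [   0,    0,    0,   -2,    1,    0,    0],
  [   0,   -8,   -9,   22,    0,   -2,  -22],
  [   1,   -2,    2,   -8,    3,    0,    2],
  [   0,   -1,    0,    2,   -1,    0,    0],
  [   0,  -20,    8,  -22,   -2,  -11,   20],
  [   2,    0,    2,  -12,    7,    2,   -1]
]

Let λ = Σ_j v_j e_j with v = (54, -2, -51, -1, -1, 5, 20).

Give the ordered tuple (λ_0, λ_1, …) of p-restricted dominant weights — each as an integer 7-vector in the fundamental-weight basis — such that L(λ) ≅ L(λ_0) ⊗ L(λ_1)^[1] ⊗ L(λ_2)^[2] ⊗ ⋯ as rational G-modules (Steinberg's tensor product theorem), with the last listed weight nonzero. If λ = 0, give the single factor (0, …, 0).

ω-coordinates c = M·v, v = (54, -2, -51, -1, -1, 5, 20):
  c_1 = (0)·(54) + (8)·(-2) + (-2)·(-51) + (5)·(-1) + (1)·(-1) + (4)·(5) + (-5)·(20) = 0
  c_2 = (0)·(54) + (0)·(-2) + (0)·(-51) + (-2)·(-1) + (1)·(-1) + (0)·(5) + (0)·(20) = 1
  c_3 = (0)·(54) + (-8)·(-2) + (-9)·(-51) + (22)·(-1) + (0)·(-1) + (-2)·(5) + (-22)·(20) = 3
  c_4 = (1)·(54) + (-2)·(-2) + (2)·(-51) + (-8)·(-1) + (3)·(-1) + (0)·(5) + (2)·(20) = 1
  c_5 = (0)·(54) + (-1)·(-2) + (0)·(-51) + (2)·(-1) + (-1)·(-1) + (0)·(5) + (0)·(20) = 1
  c_6 = (0)·(54) + (-20)·(-2) + (8)·(-51) + (-22)·(-1) + (-2)·(-1) + (-11)·(5) + (20)·(20) = 1
  c_7 = (2)·(54) + (0)·(-2) + (2)·(-51) + (-12)·(-1) + (7)·(-1) + (2)·(5) + (-1)·(20) = 1
Writing each c_i in base p = 2:
  c_1 = 0
  c_2 = 1 = 1·2^0
  c_3 = 3 = 1·2^0 + 1·2^1
  c_4 = 1 = 1·2^0
  c_5 = 1 = 1·2^0
  c_6 = 1 = 1·2^0
  c_7 = 1 = 1·2^0
p-restricted factor λ_0 = (0, 1, 1, 1, 1, 1, 1)
p-restricted factor λ_1 = (0, 0, 1, 0, 0, 0, 0)

((0, 1, 1, 1, 1, 1, 1), (0, 0, 1, 0, 0, 0, 0))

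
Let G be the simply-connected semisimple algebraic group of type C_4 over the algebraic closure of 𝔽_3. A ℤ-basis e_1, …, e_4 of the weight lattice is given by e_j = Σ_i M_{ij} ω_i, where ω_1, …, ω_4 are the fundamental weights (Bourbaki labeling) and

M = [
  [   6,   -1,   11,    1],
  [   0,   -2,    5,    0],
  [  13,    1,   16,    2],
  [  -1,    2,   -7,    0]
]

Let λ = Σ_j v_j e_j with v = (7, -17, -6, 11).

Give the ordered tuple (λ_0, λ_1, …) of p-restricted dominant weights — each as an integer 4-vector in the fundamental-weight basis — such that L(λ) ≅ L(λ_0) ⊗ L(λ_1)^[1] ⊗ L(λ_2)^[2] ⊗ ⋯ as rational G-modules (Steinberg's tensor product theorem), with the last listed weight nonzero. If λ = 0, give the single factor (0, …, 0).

((1, 1, 0, 1), (1, 1, 0, 0))

Compute c_i = Σ_j M_{ij} v_j with v = (7, -17, -6, 11):
  c_1 = 6·7 + (-1)·(-17) + (11)·(-6) + 1·11 = 4
  c_2 = 0·7 + (-2)·(-17) + (5)·(-6) + 0·11 = 4
  c_3 = 13·7 + (1)·(-17) + (16)·(-6) + 2·11 = 0
  c_4 = (-1)·(7) + (2)·(-17) + (-7)·(-6) + 0·11 = 1
p = 3; digits c_i = Σ_j d_{ij}·3^j, 0 ≤ d_{ij} < 3:
  c_1 = 4 = 1·3^0 + 1·3^1
  c_2 = 4 = 1·3^0 + 1·3^1
  c_3 = 0
  c_4 = 1 = 1·3^0
Factor λ_0 = (1, 1, 0, 1)
Factor λ_1 = (1, 1, 0, 0)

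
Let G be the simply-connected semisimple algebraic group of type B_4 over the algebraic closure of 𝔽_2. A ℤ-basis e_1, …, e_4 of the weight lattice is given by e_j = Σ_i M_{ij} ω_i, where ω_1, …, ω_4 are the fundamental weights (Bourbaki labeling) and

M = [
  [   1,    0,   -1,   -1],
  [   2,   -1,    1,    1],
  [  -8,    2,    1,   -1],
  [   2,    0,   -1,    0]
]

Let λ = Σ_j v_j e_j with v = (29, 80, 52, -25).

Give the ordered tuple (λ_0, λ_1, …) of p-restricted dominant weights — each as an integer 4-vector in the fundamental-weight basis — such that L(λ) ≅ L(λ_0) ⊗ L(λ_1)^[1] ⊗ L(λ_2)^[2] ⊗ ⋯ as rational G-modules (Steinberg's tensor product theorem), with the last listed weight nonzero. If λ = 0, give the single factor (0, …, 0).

Compute c_i = Σ_j M_{ij} v_j with v = (29, 80, 52, -25):
  c_1 = (1)·(29) + (0)·(80) + (-1)·(52) + (-1)·(-25) = 2
  c_2 = (2)·(29) + (-1)·(80) + (1)·(52) + (1)·(-25) = 5
  c_3 = (-8)·(29) + (2)·(80) + (1)·(52) + (-1)·(-25) = 5
  c_4 = (2)·(29) + (0)·(80) + (-1)·(52) + (0)·(-25) = 6
Expand coordinatewise in base 2:
  c_1 = 2 = 0·2^0 + 1·2^1
  c_2 = 5 = 1·2^0 + 0·2^1 + 1·2^2
  c_3 = 5 = 1·2^0 + 0·2^1 + 1·2^2
  c_4 = 6 = 0·2^0 + 1·2^1 + 1·2^2
Factor λ_0 = (0, 1, 1, 0)
Factor λ_1 = (1, 0, 0, 1)
Factor λ_2 = (0, 1, 1, 1)

((0, 1, 1, 0), (1, 0, 0, 1), (0, 1, 1, 1))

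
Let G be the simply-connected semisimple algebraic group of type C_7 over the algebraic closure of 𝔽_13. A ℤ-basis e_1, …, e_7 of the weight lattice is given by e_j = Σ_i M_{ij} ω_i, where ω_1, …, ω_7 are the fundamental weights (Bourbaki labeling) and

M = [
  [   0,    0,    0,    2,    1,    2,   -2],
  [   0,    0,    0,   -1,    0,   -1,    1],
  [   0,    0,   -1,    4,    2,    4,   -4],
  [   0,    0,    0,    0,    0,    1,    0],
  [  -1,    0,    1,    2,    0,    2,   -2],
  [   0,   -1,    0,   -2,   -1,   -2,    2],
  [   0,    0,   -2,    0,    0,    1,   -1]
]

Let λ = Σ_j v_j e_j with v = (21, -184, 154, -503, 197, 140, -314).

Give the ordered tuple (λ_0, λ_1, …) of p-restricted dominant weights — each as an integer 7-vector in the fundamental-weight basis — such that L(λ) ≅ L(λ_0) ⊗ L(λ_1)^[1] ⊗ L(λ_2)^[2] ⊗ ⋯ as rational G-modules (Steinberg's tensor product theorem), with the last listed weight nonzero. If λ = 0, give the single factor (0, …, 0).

ω-coordinates c = M·v, v = (21, -184, 154, -503, 197, 140, -314):
  c_1 = 0·21 + (0)·(-184) + 0·154 + (2)·(-503) + 1·197 + 2·140 + (-2)·(-314) = 99
  c_2 = 0·21 + (0)·(-184) + 0·154 + (-1)·(-503) + 0·197 + (-1)·(140) + (1)·(-314) = 49
  c_3 = 0·21 + (0)·(-184) + (-1)·(154) + (4)·(-503) + 2·197 + 4·140 + (-4)·(-314) = 44
  c_4 = 0·21 + (0)·(-184) + 0·154 + (0)·(-503) + 0·197 + 1·140 + (0)·(-314) = 140
  c_5 = (-1)·(21) + (0)·(-184) + 1·154 + (2)·(-503) + 0·197 + 2·140 + (-2)·(-314) = 35
  c_6 = 0·21 + (-1)·(-184) + 0·154 + (-2)·(-503) + (-1)·(197) + (-2)·(140) + (2)·(-314) = 85
  c_7 = 0·21 + (0)·(-184) + (-2)·(154) + (0)·(-503) + 0·197 + 1·140 + (-1)·(-314) = 146
Expand coordinatewise in base 13:
  c_1 = 99 = 8·13^0 + 7·13^1
  c_2 = 49 = 10·13^0 + 3·13^1
  c_3 = 44 = 5·13^0 + 3·13^1
  c_4 = 140 = 10·13^0 + 10·13^1
  c_5 = 35 = 9·13^0 + 2·13^1
  c_6 = 85 = 7·13^0 + 6·13^1
  c_7 = 146 = 3·13^0 + 11·13^1
p-restricted factor λ_0 = (8, 10, 5, 10, 9, 7, 3)
p-restricted factor λ_1 = (7, 3, 3, 10, 2, 6, 11)

((8, 10, 5, 10, 9, 7, 3), (7, 3, 3, 10, 2, 6, 11))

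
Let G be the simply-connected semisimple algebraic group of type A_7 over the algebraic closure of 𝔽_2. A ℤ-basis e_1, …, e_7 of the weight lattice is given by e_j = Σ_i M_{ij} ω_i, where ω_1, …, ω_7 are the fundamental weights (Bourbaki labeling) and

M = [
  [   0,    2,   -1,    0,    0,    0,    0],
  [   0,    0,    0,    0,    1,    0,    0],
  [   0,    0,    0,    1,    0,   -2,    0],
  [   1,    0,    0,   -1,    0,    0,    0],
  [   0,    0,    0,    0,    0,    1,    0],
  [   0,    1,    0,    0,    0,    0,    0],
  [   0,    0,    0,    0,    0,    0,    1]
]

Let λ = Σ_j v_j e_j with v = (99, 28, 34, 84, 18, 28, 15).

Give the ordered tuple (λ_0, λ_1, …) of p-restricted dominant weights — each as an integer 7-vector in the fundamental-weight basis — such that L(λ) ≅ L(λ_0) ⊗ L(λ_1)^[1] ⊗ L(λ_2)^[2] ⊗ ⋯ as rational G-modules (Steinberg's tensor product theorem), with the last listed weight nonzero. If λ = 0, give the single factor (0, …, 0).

ω-coordinates c = M·v, v = (99, 28, 34, 84, 18, 28, 15):
  c_1 = 0·99 + 2·28 + (-1)·(34) + 0·84 + 0·18 + 0·28 + 0·15 = 22
  c_2 = 0·99 + 0·28 + 0·34 + 0·84 + 1·18 + 0·28 + 0·15 = 18
  c_3 = 0·99 + 0·28 + 0·34 + 1·84 + 0·18 + (-2)·(28) + 0·15 = 28
  c_4 = 1·99 + 0·28 + 0·34 + (-1)·(84) + 0·18 + 0·28 + 0·15 = 15
  c_5 = 0·99 + 0·28 + 0·34 + 0·84 + 0·18 + 1·28 + 0·15 = 28
  c_6 = 0·99 + 1·28 + 0·34 + 0·84 + 0·18 + 0·28 + 0·15 = 28
  c_7 = 0·99 + 0·28 + 0·34 + 0·84 + 0·18 + 0·28 + 1·15 = 15
Writing each c_i in base p = 2:
  c_1 = 22 = 0·2^0 + 1·2^1 + 1·2^2 + 0·2^3 + 1·2^4
  c_2 = 18 = 0·2^0 + 1·2^1 + 0·2^2 + 0·2^3 + 1·2^4
  c_3 = 28 = 0·2^0 + 0·2^1 + 1·2^2 + 1·2^3 + 1·2^4
  c_4 = 15 = 1·2^0 + 1·2^1 + 1·2^2 + 1·2^3
  c_5 = 28 = 0·2^0 + 0·2^1 + 1·2^2 + 1·2^3 + 1·2^4
  c_6 = 28 = 0·2^0 + 0·2^1 + 1·2^2 + 1·2^3 + 1·2^4
  c_7 = 15 = 1·2^0 + 1·2^1 + 1·2^2 + 1·2^3
λ_0 = (0, 0, 0, 1, 0, 0, 1)
λ_1 = (1, 1, 0, 1, 0, 0, 1)
λ_2 = (1, 0, 1, 1, 1, 1, 1)
λ_3 = (0, 0, 1, 1, 1, 1, 1)
λ_4 = (1, 1, 1, 0, 1, 1, 0)

((0, 0, 0, 1, 0, 0, 1), (1, 1, 0, 1, 0, 0, 1), (1, 0, 1, 1, 1, 1, 1), (0, 0, 1, 1, 1, 1, 1), (1, 1, 1, 0, 1, 1, 0))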